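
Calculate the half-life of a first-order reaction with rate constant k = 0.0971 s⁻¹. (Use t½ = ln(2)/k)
7.14 s

t½ = ln(2)/k = 0.6931/0.0971 = 7.14 s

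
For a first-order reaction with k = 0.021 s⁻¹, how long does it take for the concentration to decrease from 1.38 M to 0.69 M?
33.01 s

From ln[A] = ln[A]₀ - k·t: t = ln([A]₀/[A])/k = ln(1.38/0.69)/0.021 = ln(2.0000)/0.021 = 0.6931/0.021 = 33.01 s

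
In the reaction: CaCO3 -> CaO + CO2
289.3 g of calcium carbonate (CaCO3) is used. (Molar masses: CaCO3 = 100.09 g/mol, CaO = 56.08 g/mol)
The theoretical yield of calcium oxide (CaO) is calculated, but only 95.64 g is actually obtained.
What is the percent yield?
Moles of CaCO3 = 289.3 g ÷ 100.09 g/mol = 2.8904 mol
Mole ratio: 1 mol CaO / 1 mol CaCO3
Moles of CaO = 2.8904 × (1/1) = 2.8904 mol
Theoretical yield = 2.8904 mol × 56.08 g/mol = 162.09 g
Actual yield = 95.64 g
Percent yield = (95.64 / 162.09) × 100% = 59.0%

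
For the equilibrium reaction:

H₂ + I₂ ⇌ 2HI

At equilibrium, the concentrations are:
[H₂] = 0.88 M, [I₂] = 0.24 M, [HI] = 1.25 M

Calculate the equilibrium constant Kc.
K_c = 7.3982

Kc = ([HI]^2) / ([H₂] × [I₂])
   = ((1.25)^2) / ((0.88)·(0.24))
   = 1.5625 / 0.2112 = 7.3982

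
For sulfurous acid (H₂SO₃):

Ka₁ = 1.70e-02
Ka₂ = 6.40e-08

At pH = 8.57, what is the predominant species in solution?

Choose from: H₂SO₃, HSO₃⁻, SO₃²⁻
SO₃²⁻

pKa1 = 1.77, pKa2 = 7.19. Each pKa is the crossover between adjacent species; pH = 8.57 lies in the region where SO₃²⁻ predominates.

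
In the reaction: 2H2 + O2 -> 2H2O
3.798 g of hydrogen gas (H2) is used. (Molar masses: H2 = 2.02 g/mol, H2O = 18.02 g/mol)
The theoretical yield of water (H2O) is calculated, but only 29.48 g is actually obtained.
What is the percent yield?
Moles of H2 = 3.798 g ÷ 2.02 g/mol = 1.8802 mol
Mole ratio: 2 mol H2O / 2 mol H2
Moles of H2O = 1.8802 × (2/2) = 1.8802 mol
Theoretical yield = 1.8802 mol × 18.02 g/mol = 33.881 g
Actual yield = 29.48 g
Percent yield = (29.48 / 33.881) × 100% = 87.0%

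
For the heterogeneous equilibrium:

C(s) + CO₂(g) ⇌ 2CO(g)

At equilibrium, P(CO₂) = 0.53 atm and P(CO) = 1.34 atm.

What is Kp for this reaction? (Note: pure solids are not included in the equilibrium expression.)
K_p = 3.388

Solid C is excluded.
Kp = P(CO)²/P(CO₂) = (1.34)²/0.53 = 1.796/0.53 = 3.388.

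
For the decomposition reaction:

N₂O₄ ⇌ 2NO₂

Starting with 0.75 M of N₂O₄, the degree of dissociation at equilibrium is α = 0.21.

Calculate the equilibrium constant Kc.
K_c = 0.1675

x = α·[A]₀ = 0.21 × 0.75 = 0.1575 M dissociated.
At eq: [N₂O₄] = 0.75 − 0.1575 = 0.5925 M; [NO₂] = 2x = 0.315 M.
Kc = [NO₂]²/[N₂O₄] = (0.315)²/0.5925 = 0.1675.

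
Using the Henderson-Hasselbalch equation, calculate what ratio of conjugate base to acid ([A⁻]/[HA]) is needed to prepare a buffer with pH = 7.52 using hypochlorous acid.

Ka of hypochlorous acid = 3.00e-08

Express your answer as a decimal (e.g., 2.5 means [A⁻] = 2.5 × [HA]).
[A⁻]/[HA] = 0.993

pKa = −log(3.00e-08) = 7.5229. pH = pKa + log([A⁻]/[HA]). 7.52 = 7.5229 + log(ratio). log(ratio) = 7.52 − 7.5229 = -0.0029. ratio = 10^(-0.0029) = 0.993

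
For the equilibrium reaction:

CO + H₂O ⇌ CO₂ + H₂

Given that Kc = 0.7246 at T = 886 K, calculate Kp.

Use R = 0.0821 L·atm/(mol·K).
K_p = 0.7246

Δn = (moles gaseous products) − (moles gaseous reactants) = 0
T = 886 K; RT = 0.0821 × 886 = 72.7406
Kp = Kc·(RT)^Δn = 0.7246 × (72.7406)^0 = 0.7246 × 1 = 0.7246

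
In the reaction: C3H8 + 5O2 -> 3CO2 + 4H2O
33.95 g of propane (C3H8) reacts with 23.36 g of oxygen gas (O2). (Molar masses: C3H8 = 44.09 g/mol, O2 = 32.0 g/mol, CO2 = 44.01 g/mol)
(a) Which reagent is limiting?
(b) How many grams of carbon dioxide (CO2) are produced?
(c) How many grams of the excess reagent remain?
(a) O2, (b) 19.28 g, (c) 27.51 g

Moles of C3H8 = 33.95 g ÷ 44.09 g/mol = 0.770016 mol
Moles of O2 = 23.36 g ÷ 32.0 g/mol = 0.73 mol
Moles ÷ coefficient: C3H8: 0.770016/1 = 0.77, O2: 0.73/5 = 0.146
(a) O2 has the smaller value, so O2 is the limiting reagent.
(b) Moles of CO2 = 0.73 mol O2 × (3/5) = 0.438 mol; mass = 0.438 mol × 44.01 g/mol = 19.28 g
(c) C3H8 consumed = 0.73 × (1/5) = 0.146 mol; remaining = 0.770016 − 0.146 = 0.624016 mol; mass = 0.624016 mol × 44.09 g/mol = 27.51 g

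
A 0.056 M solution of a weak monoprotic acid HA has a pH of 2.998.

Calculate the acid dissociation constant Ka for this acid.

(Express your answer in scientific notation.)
K_a = 1.84e-05

[H⁺] = 10^(−pH) = 10^(−2.998) = 1.005e-03 M. For HA ⇌ H⁺ + A⁻, Ka = x²/(C − x) = (1.005e-03)²/(0.056 − 1.005e-03) = 1.84e-05.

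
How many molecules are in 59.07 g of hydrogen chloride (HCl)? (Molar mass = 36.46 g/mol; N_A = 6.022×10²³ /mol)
Moles = 59.07 g ÷ 36.46 g/mol = 1.62013 mol
Molecules = 1.62013 mol × 6.022×10²³ /mol = 9.756e+23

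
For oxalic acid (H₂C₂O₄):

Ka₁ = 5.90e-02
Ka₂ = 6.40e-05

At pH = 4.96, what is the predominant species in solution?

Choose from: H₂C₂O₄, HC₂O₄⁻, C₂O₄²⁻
C₂O₄²⁻

pKa1 = 1.23, pKa2 = 4.19. Each pKa is the crossover between adjacent species; pH = 4.96 lies in the region where C₂O₄²⁻ predominates.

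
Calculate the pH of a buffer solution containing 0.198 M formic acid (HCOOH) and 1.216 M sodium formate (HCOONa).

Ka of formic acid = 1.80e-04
pH = 4.53

pKa = -log(1.80e-04) = 3.74. pH = pKa + log([A⁻]/[HA]) = 3.74 + log(1.216/0.198)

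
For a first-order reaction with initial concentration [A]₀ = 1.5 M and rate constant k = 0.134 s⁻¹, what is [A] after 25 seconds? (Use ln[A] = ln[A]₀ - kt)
0.0526 M

ln[A] = ln[A]₀ - k·t = ln(1.5) - (0.134)·(25) = 0.4055 - 3.3500 = -2.9445
[A] = e^(-2.9445) = 0.0526 M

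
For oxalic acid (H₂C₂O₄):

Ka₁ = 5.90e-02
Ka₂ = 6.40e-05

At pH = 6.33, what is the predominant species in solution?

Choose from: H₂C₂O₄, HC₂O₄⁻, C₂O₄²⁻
C₂O₄²⁻

pKa1 = 1.23, pKa2 = 4.19. Each pKa is the crossover between adjacent species; pH = 6.33 lies in the region where C₂O₄²⁻ predominates.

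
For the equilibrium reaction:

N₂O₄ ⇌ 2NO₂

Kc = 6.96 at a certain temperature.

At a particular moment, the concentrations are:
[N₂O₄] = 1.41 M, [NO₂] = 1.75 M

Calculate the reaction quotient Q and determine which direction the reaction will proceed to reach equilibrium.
Q = 2.172, Q < K, reaction proceeds forward (toward products)

Q = ([NO₂]^2) / ([N₂O₄])
  = ((1.75)^2) / ((1.41)) = 3.0625/1.41 = 2.172
Since Q = 2.172 < Kc = 6.96, the reaction proceeds forward (toward products) to reach equilibrium.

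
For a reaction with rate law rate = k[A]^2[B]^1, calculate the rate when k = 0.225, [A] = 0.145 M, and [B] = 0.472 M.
0.002233 M/s

rate = k·[A]^2·[B]^1 = 0.225·(0.145)^2·(0.472)^1 = 0.225·0.021025·0.472 = 0.002233 M/s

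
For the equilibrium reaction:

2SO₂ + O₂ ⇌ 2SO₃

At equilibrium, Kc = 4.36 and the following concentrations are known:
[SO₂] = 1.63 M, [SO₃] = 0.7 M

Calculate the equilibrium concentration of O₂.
[O₂] = 0.0423 M

Kc = ([SO₃]^2) / ([SO₂]^2 × [O₂]) = 4.36
[O₂]^1 = (product terms)/(Kc · other reactant terms) = 0.49 / (4.36 · 2.6569) = 0.042299
[O₂] = 0.0423 M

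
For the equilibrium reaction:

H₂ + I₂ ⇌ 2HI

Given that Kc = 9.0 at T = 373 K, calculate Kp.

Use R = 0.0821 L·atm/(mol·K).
K_p = 9.0000

Δn = (moles gaseous products) − (moles gaseous reactants) = 0
T = 373 K; RT = 0.0821 × 373 = 30.6233
Kp = Kc·(RT)^Δn = 9.0 × (30.6233)^0 = 9.0 × 1 = 9.0000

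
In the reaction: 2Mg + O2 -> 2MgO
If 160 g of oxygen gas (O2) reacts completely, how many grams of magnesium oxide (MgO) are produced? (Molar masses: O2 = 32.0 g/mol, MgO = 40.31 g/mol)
Moles of O2 = 160 g ÷ 32.0 g/mol = 5 mol
Mole ratio: 2 mol MgO / 1 mol O2
Moles of MgO = 5 × (2/1) = 10 mol
Mass of MgO = 10 mol × 40.31 g/mol = 403.1 g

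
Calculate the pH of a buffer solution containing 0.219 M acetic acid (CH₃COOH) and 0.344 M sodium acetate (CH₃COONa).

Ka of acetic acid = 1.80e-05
pH = 4.94

pKa = -log(1.80e-05) = 4.74. pH = pKa + log([A⁻]/[HA]) = 4.74 + log(0.344/0.219)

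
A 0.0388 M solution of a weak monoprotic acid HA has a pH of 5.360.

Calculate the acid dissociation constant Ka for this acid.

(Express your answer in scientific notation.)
K_a = 4.91e-10

[H⁺] = 10^(−pH) = 10^(−5.360) = 4.365e-06 M. For HA ⇌ H⁺ + A⁻, Ka = x²/(C − x) = (4.365e-06)²/(0.0388 − 4.365e-06) = 4.91e-10.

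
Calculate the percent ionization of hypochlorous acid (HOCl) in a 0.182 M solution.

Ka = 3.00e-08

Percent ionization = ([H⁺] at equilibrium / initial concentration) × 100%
Percent ionization = 0.0406%

Let x = [H⁺]. Ka = x²/(C - x) ⇒ x² + (3.00e-08)x - (3.00e-08)(0.182) = 0. x = 7.3877e-05. Percent = (7.3877e-05/0.182) × 100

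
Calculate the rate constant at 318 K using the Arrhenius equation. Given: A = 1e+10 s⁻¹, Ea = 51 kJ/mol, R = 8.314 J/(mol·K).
4.19e+01 s⁻¹

k = A·exp(-Ea/(R·T)) = 1e+10·exp(-51000/(8.314·318)) = 1e+10·exp(-19.2900) = 1e+10·4.1922e-09 = 4.19e+01 s⁻¹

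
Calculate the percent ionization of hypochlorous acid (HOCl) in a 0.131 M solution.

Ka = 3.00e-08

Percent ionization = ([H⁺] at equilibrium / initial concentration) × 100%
Percent ionization = 0.0478%

Let x = [H⁺]. Ka = x²/(C - x) ⇒ x² + (3.00e-08)x - (3.00e-08)(0.131) = 0. x = 6.2675e-05. Percent = (6.2675e-05/0.131) × 100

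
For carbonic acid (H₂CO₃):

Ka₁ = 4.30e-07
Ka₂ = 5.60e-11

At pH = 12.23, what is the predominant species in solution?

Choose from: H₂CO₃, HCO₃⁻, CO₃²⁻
CO₃²⁻

pKa1 = 6.37, pKa2 = 10.25. Each pKa is the crossover between adjacent species; pH = 12.23 lies in the region where CO₃²⁻ predominates.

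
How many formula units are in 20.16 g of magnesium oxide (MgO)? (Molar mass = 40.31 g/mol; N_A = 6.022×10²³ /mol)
Moles = 20.16 g ÷ 40.31 g/mol = 0.500124 mol
Formula units = 0.500124 mol × 6.022×10²³ /mol = 3.012e+23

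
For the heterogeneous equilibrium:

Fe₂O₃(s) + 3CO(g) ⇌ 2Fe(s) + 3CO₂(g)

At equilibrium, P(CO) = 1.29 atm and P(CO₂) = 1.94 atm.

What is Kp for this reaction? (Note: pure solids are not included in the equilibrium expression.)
K_p = 3.401

Solids (Fe₂O₃, Fe) are excluded.
Kp = P(CO₂)³/P(CO)³ = (1.94)³/(1.29)³ = 7.301/2.147 = 3.401.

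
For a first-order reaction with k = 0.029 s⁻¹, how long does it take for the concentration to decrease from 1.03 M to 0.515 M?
23.90 s

From ln[A] = ln[A]₀ - k·t: t = ln([A]₀/[A])/k = ln(1.03/0.515)/0.029 = ln(2.0000)/0.029 = 0.6931/0.029 = 23.90 s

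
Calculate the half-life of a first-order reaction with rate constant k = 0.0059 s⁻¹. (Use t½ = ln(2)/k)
117.48 s

t½ = ln(2)/k = 0.6931/0.0059 = 117.48 s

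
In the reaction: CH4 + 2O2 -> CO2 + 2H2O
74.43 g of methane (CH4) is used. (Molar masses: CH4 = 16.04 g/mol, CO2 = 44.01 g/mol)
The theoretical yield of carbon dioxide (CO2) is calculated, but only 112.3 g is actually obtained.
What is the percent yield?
Moles of CH4 = 74.43 g ÷ 16.04 g/mol = 4.64027 mol
Mole ratio: 1 mol CO2 / 1 mol CH4
Moles of CO2 = 4.64027 × (1/1) = 4.64027 mol
Theoretical yield = 4.64027 mol × 44.01 g/mol = 204.22 g
Actual yield = 112.3 g
Percent yield = (112.3 / 204.22) × 100% = 55.0%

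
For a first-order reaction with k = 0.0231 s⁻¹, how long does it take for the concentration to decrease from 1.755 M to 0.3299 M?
72.36 s

From ln[A] = ln[A]₀ - k·t: t = ln([A]₀/[A])/k = ln(1.755/0.3299)/0.0231 = ln(5.3198)/0.0231 = 1.6714/0.0231 = 72.36 s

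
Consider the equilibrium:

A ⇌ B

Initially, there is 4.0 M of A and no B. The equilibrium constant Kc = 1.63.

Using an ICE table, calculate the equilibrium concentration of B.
[B] = 2.479 M

ICE: [A] = 4.0 − x, [B] = x.
Kc = x/(4.0 − x) = 1.63 ⇒ x = 1.63·4.0/(1 + 1.63) = 6.52/2.63 = 2.479.
[B] = x = 2.479 M.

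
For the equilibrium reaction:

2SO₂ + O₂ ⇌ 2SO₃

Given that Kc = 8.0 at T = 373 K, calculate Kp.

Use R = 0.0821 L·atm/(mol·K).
K_p = 0.2612

Δn = (moles gaseous products) − (moles gaseous reactants) = -1
T = 373 K; RT = 0.0821 × 373 = 30.6233
Kp = Kc·(RT)^Δn = 8.0 × (30.6233)^-1 = 8.0 × 0.0326549 = 0.2612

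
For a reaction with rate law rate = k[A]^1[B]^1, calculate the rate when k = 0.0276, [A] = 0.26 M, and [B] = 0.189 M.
0.001356 M/s

rate = k·[A]^1·[B]^1 = 0.0276·(0.26)^1·(0.189)^1 = 0.0276·0.26·0.189 = 0.001356 M/s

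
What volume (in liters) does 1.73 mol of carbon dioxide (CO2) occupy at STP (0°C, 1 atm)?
At STP, 1 mol of gas occupies 22.4 L
Volume = 1.73 mol × 22.4 L/mol = 38.75 L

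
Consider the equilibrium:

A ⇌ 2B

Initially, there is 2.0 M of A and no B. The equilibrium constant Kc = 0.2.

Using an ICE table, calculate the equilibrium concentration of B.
[B] = 0.584 M

ICE: [A] = 2.0 − x, [B] = 2x.
Kc = (2x)²/(2.0 − x) = 0.2 ⇒ 4x² + 0.2x − 0.4 = 0.
x = (−0.2 + √(0.2² + 4·4·0.4))/(2·4) = (−0.2 + √6.44)/8 = 0.29221.
[B] = 2x = 0.584 M.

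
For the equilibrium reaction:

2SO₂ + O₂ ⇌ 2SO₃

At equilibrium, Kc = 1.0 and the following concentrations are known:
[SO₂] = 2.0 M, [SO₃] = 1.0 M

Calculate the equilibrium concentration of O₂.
[O₂] = 0.2500 M

Kc = ([SO₃]^2) / ([SO₂]^2 × [O₂]) = 1.0
[O₂]^1 = (product terms)/(Kc · other reactant terms) = 1 / (1.0 · 4) = 0.25
[O₂] = 0.2500 M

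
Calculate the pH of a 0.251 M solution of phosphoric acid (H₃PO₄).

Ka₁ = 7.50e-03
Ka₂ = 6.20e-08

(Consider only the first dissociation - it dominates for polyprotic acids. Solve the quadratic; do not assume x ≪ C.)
pH = 1.40

x² + Ka₁·x − Ka₁·C = 0 with Ka₁ = 7.50e-03, C = 0.251.
x = (−Ka₁ + √(Ka₁² + 4·Ka₁·C))/2 = 3.9800e-02 M, so pH = 1.40.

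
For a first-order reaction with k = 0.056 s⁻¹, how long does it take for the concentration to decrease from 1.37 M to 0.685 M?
12.38 s

From ln[A] = ln[A]₀ - k·t: t = ln([A]₀/[A])/k = ln(1.37/0.685)/0.056 = ln(2.0000)/0.056 = 0.6931/0.056 = 12.38 s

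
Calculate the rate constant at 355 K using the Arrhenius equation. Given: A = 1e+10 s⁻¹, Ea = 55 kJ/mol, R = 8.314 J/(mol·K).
8.07e+01 s⁻¹

k = A·exp(-Ea/(R·T)) = 1e+10·exp(-55000/(8.314·355)) = 1e+10·exp(-18.6348) = 1e+10·8.0727e-09 = 8.07e+01 s⁻¹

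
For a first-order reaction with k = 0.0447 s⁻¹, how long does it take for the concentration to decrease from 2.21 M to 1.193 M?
13.79 s

From ln[A] = ln[A]₀ - k·t: t = ln([A]₀/[A])/k = ln(2.21/1.193)/0.0447 = ln(1.8525)/0.0447 = 0.6165/0.0447 = 13.79 s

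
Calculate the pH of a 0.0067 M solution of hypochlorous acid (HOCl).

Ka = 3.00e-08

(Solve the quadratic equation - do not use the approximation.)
pH = 4.85

x² + Ka×x - Ka×C = 0. Using quadratic formula: [H⁺] = 1.4162e-05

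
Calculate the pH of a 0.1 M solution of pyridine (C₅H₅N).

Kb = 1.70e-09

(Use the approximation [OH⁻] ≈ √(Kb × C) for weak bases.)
pH = 9.12

[OH⁻] = √(Kb × C) = √(1.70e-09 × 0.1) = 1.3038e-05. pOH = 4.88, pH = 14 - pOH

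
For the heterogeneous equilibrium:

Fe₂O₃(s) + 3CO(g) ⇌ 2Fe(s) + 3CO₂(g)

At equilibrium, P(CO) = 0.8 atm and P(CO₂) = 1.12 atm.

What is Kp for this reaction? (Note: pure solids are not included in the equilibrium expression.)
K_p = 2.744

Solids (Fe₂O₃, Fe) are excluded.
Kp = P(CO₂)³/P(CO)³ = (1.12)³/(0.8)³ = 1.405/0.512 = 2.744.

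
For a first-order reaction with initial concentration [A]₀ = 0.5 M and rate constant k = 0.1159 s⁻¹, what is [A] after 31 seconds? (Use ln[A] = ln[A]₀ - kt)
0.0138 M

ln[A] = ln[A]₀ - k·t = ln(0.5) - (0.1159)·(31) = -0.6931 - 3.5929 = -4.2860
[A] = e^(-4.2860) = 0.0138 M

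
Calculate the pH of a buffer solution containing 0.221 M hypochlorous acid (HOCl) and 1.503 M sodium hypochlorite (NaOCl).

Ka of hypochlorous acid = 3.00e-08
pH = 8.36

pKa = -log(3.00e-08) = 7.52. pH = pKa + log([A⁻]/[HA]) = 7.52 + log(1.503/0.221)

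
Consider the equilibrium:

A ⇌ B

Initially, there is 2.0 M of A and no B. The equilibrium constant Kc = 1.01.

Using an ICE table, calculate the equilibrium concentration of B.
[B] = 1.005 M

ICE: [A] = 2.0 − x, [B] = x.
Kc = x/(2.0 − x) = 1.01 ⇒ x = 1.01·2.0/(1 + 1.01) = 2.02/2.01 = 1.005.
[B] = x = 1.005 M.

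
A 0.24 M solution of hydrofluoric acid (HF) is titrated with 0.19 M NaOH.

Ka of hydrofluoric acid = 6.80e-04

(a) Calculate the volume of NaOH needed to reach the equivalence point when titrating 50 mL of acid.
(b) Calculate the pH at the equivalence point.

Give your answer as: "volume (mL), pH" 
V = 63.2 mL, pH = 8.10

(a) At equivalence: moles acid = moles base.
moles acid = 0.24 × 0.05 = 0.012 mol; V_NaOH = 0.012/0.19 = 0.06316 L = 63.2 mL.
(b) At equivalence, all acid → conjugate base A⁻ at [A⁻] = 0.012/0.1132 = 0.106 M.
Kb = Kw/Ka = 1.0e-14/6.80e-04 = 1.471e-11; [OH⁻] = √(Kb·[A⁻]) = 1.249e-06; pOH = 5.90; pH = 14 − pOH = 8.10.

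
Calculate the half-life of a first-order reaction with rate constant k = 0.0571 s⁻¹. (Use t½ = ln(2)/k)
12.14 s

t½ = ln(2)/k = 0.6931/0.0571 = 12.14 s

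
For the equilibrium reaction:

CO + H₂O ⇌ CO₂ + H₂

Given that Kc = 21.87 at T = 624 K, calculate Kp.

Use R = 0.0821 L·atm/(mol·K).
K_p = 21.8700

Δn = (moles gaseous products) − (moles gaseous reactants) = 0
T = 624 K; RT = 0.0821 × 624 = 51.2304
Kp = Kc·(RT)^Δn = 21.87 × (51.2304)^0 = 21.87 × 1 = 21.8700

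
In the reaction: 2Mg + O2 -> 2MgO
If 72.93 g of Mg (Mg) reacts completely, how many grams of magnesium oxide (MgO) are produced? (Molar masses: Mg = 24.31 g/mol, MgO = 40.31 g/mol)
Moles of Mg = 72.93 g ÷ 24.31 g/mol = 3 mol
Mole ratio: 2 mol MgO / 2 mol Mg
Moles of MgO = 3 × (2/2) = 3 mol
Mass of MgO = 3 mol × 40.31 g/mol = 120.9 g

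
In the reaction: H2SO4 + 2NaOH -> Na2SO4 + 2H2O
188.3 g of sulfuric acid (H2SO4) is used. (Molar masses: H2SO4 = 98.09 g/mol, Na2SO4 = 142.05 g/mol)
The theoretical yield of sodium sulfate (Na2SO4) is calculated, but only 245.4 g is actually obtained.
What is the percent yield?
Moles of H2SO4 = 188.3 g ÷ 98.09 g/mol = 1.91967 mol
Mole ratio: 1 mol Na2SO4 / 1 mol H2SO4
Moles of Na2SO4 = 1.91967 × (1/1) = 1.91967 mol
Theoretical yield = 1.91967 mol × 142.05 g/mol = 272.69 g
Actual yield = 245.4 g
Percent yield = (245.4 / 272.69) × 100% = 90.0%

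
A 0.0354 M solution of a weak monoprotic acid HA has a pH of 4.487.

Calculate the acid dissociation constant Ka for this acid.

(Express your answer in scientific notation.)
K_a = 3.00e-08

[H⁺] = 10^(−pH) = 10^(−4.487) = 3.258e-05 M. For HA ⇌ H⁺ + A⁻, Ka = x²/(C − x) = (3.258e-05)²/(0.0354 − 3.258e-05) = 3.00e-08.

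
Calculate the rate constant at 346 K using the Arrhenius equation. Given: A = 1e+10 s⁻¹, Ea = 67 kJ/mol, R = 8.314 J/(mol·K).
7.67e-01 s⁻¹

k = A·exp(-Ea/(R·T)) = 1e+10·exp(-67000/(8.314·346)) = 1e+10·exp(-23.2910) = 1e+10·7.6707e-11 = 7.67e-01 s⁻¹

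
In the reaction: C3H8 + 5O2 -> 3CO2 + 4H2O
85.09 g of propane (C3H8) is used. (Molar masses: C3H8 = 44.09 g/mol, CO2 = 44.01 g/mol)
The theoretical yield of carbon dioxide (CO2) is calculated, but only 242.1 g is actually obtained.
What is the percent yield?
Moles of C3H8 = 85.09 g ÷ 44.09 g/mol = 1.92992 mol
Mole ratio: 3 mol CO2 / 1 mol C3H8
Moles of CO2 = 1.92992 × (3/1) = 5.78975 mol
Theoretical yield = 5.78975 mol × 44.01 g/mol = 254.81 g
Actual yield = 242.1 g
Percent yield = (242.1 / 254.81) × 100% = 95.0%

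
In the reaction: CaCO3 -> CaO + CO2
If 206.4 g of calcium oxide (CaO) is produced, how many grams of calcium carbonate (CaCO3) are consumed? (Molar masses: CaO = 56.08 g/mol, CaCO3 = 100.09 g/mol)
Moles of CaO = 206.4 g ÷ 56.08 g/mol = 3.68046 mol
Mole ratio: 1 mol CaCO3 / 1 mol CaO
Moles of CaCO3 = 3.68046 × (1/1) = 3.68046 mol
Mass of CaCO3 = 3.68046 mol × 100.09 g/mol = 368.4 g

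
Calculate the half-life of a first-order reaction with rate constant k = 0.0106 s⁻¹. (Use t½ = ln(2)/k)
65.39 s

t½ = ln(2)/k = 0.6931/0.0106 = 65.39 s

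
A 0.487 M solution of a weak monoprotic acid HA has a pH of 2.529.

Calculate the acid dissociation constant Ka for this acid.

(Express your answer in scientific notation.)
K_a = 1.81e-05

[H⁺] = 10^(−pH) = 10^(−2.529) = 2.958e-03 M. For HA ⇌ H⁺ + A⁻, Ka = x²/(C − x) = (2.958e-03)²/(0.487 − 2.958e-03) = 1.81e-05.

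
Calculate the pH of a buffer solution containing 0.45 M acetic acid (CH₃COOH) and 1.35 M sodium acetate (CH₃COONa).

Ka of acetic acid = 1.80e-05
pH = 5.22

pKa = -log(1.80e-05) = 4.74. pH = pKa + log([A⁻]/[HA]) = 4.74 + log(1.35/0.45)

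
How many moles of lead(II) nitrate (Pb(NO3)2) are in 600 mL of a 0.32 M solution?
Moles = Molarity × Volume (L)
Moles = 0.32 M × 0.6 L = 0.192 mol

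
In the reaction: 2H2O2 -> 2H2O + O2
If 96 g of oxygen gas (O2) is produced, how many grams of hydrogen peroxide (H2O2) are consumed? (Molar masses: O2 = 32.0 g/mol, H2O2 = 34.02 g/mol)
Moles of O2 = 96 g ÷ 32.0 g/mol = 3 mol
Mole ratio: 2 mol H2O2 / 1 mol O2
Moles of H2O2 = 3 × (2/1) = 6 mol
Mass of H2O2 = 6 mol × 34.02 g/mol = 204.1 g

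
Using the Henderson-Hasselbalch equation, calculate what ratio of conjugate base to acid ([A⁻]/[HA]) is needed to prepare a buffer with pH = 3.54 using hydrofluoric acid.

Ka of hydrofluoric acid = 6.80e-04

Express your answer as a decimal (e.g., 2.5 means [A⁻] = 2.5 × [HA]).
[A⁻]/[HA] = 2.358

pKa = −log(6.80e-04) = 3.1675. pH = pKa + log([A⁻]/[HA]). 3.54 = 3.1675 + log(ratio). log(ratio) = 3.54 − 3.1675 = 0.3725. ratio = 10^(0.3725) = 2.358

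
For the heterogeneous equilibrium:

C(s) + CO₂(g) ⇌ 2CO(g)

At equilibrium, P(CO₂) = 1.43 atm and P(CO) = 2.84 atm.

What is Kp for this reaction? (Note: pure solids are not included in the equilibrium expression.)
K_p = 5.640

Solid C is excluded.
Kp = P(CO)²/P(CO₂) = (2.84)²/1.43 = 8.066/1.43 = 5.640.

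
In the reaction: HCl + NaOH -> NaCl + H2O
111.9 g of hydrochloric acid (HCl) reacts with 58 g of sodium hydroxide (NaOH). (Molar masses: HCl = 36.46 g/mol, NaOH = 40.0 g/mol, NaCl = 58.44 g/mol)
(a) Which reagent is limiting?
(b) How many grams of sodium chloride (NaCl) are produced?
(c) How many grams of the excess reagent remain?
(a) NaOH, (b) 84.74 g, (c) 59.03 g

Moles of HCl = 111.9 g ÷ 36.46 g/mol = 3.06912 mol
Moles of NaOH = 58 g ÷ 40.0 g/mol = 1.45 mol
Moles ÷ coefficient: HCl: 3.06912/1 = 3.069, NaOH: 1.45/1 = 1.45
(a) NaOH has the smaller value, so NaOH is the limiting reagent.
(b) Moles of NaCl = 1.45 mol NaOH × (1/1) = 1.45 mol; mass = 1.45 mol × 58.44 g/mol = 84.74 g
(c) HCl consumed = 1.45 × (1/1) = 1.45 mol; remaining = 3.06912 − 1.45 = 1.61912 mol; mass = 1.61912 mol × 36.46 g/mol = 59.03 g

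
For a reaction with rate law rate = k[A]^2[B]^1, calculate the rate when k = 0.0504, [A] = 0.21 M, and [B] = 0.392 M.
0.0008713 M/s

rate = k·[A]^2·[B]^1 = 0.0504·(0.21)^2·(0.392)^1 = 0.0504·0.0441·0.392 = 0.0008713 M/s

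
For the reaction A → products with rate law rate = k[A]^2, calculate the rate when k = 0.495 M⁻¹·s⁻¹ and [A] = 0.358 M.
0.06344 M/s

rate = k·[A]^2 = 0.495·(0.358)^2 = 0.495·0.128164 = 0.06344 M/s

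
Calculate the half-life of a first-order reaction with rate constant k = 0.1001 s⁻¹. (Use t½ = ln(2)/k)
6.92 s

t½ = ln(2)/k = 0.6931/0.1001 = 6.92 s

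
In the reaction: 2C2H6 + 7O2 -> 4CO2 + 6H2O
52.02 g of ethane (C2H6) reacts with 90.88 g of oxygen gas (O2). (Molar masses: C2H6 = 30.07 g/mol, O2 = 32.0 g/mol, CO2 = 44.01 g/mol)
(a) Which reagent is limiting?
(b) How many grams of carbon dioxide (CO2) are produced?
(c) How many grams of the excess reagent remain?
(a) O2, (b) 71.42 g, (c) 27.62 g

Moles of C2H6 = 52.02 g ÷ 30.07 g/mol = 1.72996 mol
Moles of O2 = 90.88 g ÷ 32.0 g/mol = 2.84 mol
Moles ÷ coefficient: C2H6: 1.72996/2 = 0.865, O2: 2.84/7 = 0.4057
(a) O2 has the smaller value, so O2 is the limiting reagent.
(b) Moles of CO2 = 2.84 mol O2 × (4/7) = 1.62286 mol; mass = 1.62286 mol × 44.01 g/mol = 71.42 g
(c) C2H6 consumed = 2.84 × (2/7) = 0.811429 mol; remaining = 1.72996 − 0.811429 = 0.918535 mol; mass = 0.918535 mol × 30.07 g/mol = 27.62 g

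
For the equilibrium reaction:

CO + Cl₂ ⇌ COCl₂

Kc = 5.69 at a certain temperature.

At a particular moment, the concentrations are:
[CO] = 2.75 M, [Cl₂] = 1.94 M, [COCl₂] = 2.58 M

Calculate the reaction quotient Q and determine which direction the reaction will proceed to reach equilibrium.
Q = 0.484, Q < K, reaction proceeds forward (toward products)

Q = ([COCl₂]) / ([CO] × [Cl₂])
  = ((2.58)) / ((2.75)·(1.94)) = 2.58/5.335 = 0.4836
Since Q = 0.4836 < Kc = 5.69, the reaction proceeds forward (toward products) to reach equilibrium.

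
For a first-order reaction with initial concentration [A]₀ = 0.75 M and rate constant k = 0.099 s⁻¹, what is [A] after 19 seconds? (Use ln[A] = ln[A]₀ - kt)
0.1143 M

ln[A] = ln[A]₀ - k·t = ln(0.75) - (0.099)·(19) = -0.2877 - 1.8810 = -2.1687
[A] = e^(-2.1687) = 0.1143 M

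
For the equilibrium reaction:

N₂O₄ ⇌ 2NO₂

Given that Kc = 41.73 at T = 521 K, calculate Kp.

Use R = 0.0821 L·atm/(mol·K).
K_p = 1.78e+03

Δn = (moles gaseous products) − (moles gaseous reactants) = 1
T = 521 K; RT = 0.0821 × 521 = 42.7741
Kp = Kc·(RT)^Δn = 41.73 × (42.7741)^1 = 41.73 × 42.7741 = 1.78e+03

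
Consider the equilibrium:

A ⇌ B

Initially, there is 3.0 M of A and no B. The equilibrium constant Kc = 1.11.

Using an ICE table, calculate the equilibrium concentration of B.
[B] = 1.578 M

ICE: [A] = 3.0 − x, [B] = x.
Kc = x/(3.0 − x) = 1.11 ⇒ x = 1.11·3.0/(1 + 1.11) = 3.33/2.11 = 1.578.
[B] = x = 1.578 M.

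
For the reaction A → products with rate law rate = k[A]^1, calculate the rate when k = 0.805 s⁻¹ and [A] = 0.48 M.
0.3864 M/s

rate = k·[A]^1 = 0.805·(0.48)^1 = 0.805·0.48 = 0.3864 M/s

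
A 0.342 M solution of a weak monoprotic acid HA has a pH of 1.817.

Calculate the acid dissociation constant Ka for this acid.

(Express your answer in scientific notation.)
K_a = 7.11e-04

[H⁺] = 10^(−pH) = 10^(−1.817) = 1.524e-02 M. For HA ⇌ H⁺ + A⁻, Ka = x²/(C − x) = (1.524e-02)²/(0.342 − 1.524e-02) = 7.11e-04.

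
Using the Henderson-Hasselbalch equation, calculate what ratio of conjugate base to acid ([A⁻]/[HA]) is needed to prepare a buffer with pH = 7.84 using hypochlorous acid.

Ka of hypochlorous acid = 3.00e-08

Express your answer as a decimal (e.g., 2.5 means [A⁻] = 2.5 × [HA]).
[A⁻]/[HA] = 2.075

pKa = −log(3.00e-08) = 7.5229. pH = pKa + log([A⁻]/[HA]). 7.84 = 7.5229 + log(ratio). log(ratio) = 7.84 − 7.5229 = 0.3171. ratio = 10^(0.3171) = 2.075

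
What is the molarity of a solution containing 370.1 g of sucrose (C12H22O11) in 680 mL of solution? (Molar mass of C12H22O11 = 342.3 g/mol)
Moles of C12H22O11 = 370.1 g ÷ 342.3 g/mol = 1.08122 mol
Volume = 680 mL = 0.68 L
Molarity = 1.08122 mol ÷ 0.68 L = 1.59 M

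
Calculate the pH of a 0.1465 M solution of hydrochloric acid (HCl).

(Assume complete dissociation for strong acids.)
pH = 0.83

[H⁺] = 0.1465 M for strong acid. pH = -log[H⁺] = -log(0.1465)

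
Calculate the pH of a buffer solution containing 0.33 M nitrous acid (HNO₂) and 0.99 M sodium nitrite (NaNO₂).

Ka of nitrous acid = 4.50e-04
pH = 3.82

pKa = -log(4.50e-04) = 3.35. pH = pKa + log([A⁻]/[HA]) = 3.35 + log(0.99/0.33)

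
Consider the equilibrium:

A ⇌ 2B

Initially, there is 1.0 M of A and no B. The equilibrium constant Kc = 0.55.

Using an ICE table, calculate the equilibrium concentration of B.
[B] = 0.617 M

ICE: [A] = 1.0 − x, [B] = 2x.
Kc = (2x)²/(1.0 − x) = 0.55 ⇒ 4x² + 0.55x − 0.55 = 0.
x = (−0.55 + √(0.55² + 4·4·0.55))/(2·4) = (−0.55 + √9.1025)/8 = 0.30838.
[B] = 2x = 0.617 M.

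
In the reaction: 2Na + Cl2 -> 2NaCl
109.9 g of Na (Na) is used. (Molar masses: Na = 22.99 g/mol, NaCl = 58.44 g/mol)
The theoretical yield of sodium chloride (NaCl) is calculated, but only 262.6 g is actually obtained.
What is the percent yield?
Moles of Na = 109.9 g ÷ 22.99 g/mol = 4.78034 mol
Mole ratio: 2 mol NaCl / 2 mol Na
Moles of NaCl = 4.78034 × (2/2) = 4.78034 mol
Theoretical yield = 4.78034 mol × 58.44 g/mol = 279.36 g
Actual yield = 262.6 g
Percent yield = (262.6 / 279.36) × 100% = 94.0%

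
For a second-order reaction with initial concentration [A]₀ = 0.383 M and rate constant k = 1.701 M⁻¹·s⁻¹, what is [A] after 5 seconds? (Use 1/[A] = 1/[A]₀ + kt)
0.0900 M

1/[A] = 1/[A]₀ + k·t = 1/0.383 + (1.701)·(5) = 2.6110 + 8.5050 = 11.1160
[A] = 1/11.1160 = 0.0900 M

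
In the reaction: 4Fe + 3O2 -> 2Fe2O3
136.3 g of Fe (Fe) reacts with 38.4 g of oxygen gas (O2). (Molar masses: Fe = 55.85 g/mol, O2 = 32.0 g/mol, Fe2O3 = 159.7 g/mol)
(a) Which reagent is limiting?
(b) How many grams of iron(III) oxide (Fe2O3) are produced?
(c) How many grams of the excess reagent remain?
(a) O2, (b) 127.8 g, (c) 46.94 g

Moles of Fe = 136.3 g ÷ 55.85 g/mol = 2.44047 mol
Moles of O2 = 38.4 g ÷ 32.0 g/mol = 1.2 mol
Moles ÷ coefficient: Fe: 2.44047/4 = 0.6101, O2: 1.2/3 = 0.4
(a) O2 has the smaller value, so O2 is the limiting reagent.
(b) Moles of Fe2O3 = 1.2 mol O2 × (2/3) = 0.8 mol; mass = 0.8 mol × 159.7 g/mol = 127.8 g
(c) Fe consumed = 1.2 × (4/3) = 1.6 mol; remaining = 2.44047 − 1.6 = 0.840466 mol; mass = 0.840466 mol × 55.85 g/mol = 46.94 g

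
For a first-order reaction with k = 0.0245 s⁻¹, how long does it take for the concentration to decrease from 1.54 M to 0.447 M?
50.49 s

From ln[A] = ln[A]₀ - k·t: t = ln([A]₀/[A])/k = ln(1.54/0.447)/0.0245 = ln(3.4452)/0.0245 = 1.2370/0.0245 = 50.49 s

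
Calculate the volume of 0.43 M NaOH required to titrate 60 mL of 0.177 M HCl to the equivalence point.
V_{base} = 24.7 mL

At equivalence: moles acid = moles base.
moles HCl = 0.177 M × 0.06 L = 0.01062 mol
V_NaOH = 0.01062 mol ÷ 0.43 M = 0.0247 L = 24.7 mL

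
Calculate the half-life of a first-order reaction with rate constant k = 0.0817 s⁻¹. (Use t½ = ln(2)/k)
8.48 s

t½ = ln(2)/k = 0.6931/0.0817 = 8.48 s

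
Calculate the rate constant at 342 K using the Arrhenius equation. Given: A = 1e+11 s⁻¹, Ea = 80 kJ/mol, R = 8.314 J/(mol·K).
6.04e-02 s⁻¹

k = A·exp(-Ea/(R·T)) = 1e+11·exp(-80000/(8.314·342)) = 1e+11·exp(-28.1354) = 1e+11·6.0385e-13 = 6.04e-02 s⁻¹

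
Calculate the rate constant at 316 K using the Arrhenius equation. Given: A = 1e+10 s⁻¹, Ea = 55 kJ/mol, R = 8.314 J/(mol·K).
8.09e+00 s⁻¹

k = A·exp(-Ea/(R·T)) = 1e+10·exp(-55000/(8.314·316)) = 1e+10·exp(-20.9346) = 1e+10·8.0947e-10 = 8.09e+00 s⁻¹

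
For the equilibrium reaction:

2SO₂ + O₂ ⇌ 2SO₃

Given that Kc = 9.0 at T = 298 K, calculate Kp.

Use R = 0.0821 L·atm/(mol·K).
K_p = 0.3679

Δn = (moles gaseous products) − (moles gaseous reactants) = -1
T = 298 K; RT = 0.0821 × 298 = 24.4658
Kp = Kc·(RT)^Δn = 9.0 × (24.4658)^-1 = 9.0 × 0.0408734 = 0.3679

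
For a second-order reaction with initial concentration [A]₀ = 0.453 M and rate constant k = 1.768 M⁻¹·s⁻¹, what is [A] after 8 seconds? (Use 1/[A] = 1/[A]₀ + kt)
0.0612 M

1/[A] = 1/[A]₀ + k·t = 1/0.453 + (1.768)·(8) = 2.2075 + 14.1440 = 16.3515
[A] = 1/16.3515 = 0.0612 M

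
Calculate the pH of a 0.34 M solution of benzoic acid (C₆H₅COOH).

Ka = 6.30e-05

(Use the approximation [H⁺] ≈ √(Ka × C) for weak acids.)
pH = 2.33

[H⁺] = √(Ka × C) = √(6.30e-05 × 0.34) = 4.6282e-03. pH = -log(4.6282e-03)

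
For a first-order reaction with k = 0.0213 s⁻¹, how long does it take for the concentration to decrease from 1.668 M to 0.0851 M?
139.70 s

From ln[A] = ln[A]₀ - k·t: t = ln([A]₀/[A])/k = ln(1.668/0.0851)/0.0213 = ln(19.6005)/0.0213 = 2.9756/0.0213 = 139.70 s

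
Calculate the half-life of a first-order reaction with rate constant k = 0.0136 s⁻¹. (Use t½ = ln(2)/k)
50.97 s

t½ = ln(2)/k = 0.6931/0.0136 = 50.97 s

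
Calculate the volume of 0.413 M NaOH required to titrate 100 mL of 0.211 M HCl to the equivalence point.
V_{base} = 51.1 mL

At equivalence: moles acid = moles base.
moles HCl = 0.211 M × 0.1 L = 0.0211 mol
V_NaOH = 0.0211 mol ÷ 0.413 M = 0.05109 L = 51.1 mL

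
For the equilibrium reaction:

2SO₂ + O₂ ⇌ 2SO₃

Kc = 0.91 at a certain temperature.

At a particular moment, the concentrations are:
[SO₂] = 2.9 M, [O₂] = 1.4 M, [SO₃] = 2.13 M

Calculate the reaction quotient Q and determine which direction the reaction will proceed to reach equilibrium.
Q = 0.385, Q < K, reaction proceeds forward (toward products)

Q = ([SO₃]^2) / ([SO₂]^2 × [O₂])
  = ((2.13)^2) / ((2.9)^2·(1.4)) = 4.5369/11.774 = 0.3853
Since Q = 0.3853 < Kc = 0.91, the reaction proceeds forward (toward products) to reach equilibrium.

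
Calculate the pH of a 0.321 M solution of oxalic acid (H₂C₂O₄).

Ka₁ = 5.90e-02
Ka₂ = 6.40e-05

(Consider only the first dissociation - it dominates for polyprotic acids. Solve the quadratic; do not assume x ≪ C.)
pH = 0.95

x² + Ka₁·x − Ka₁·C = 0 with Ka₁ = 5.90e-02, C = 0.321.
x = (−Ka₁ + √(Ka₁² + 4·Ka₁·C))/2 = 1.1125e-01 M, so pH = 0.95.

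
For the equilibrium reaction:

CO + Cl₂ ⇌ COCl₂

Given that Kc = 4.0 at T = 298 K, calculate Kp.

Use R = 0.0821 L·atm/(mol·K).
K_p = 0.1635

Δn = (moles gaseous products) − (moles gaseous reactants) = -1
T = 298 K; RT = 0.0821 × 298 = 24.4658
Kp = Kc·(RT)^Δn = 4.0 × (24.4658)^-1 = 4.0 × 0.0408734 = 0.1635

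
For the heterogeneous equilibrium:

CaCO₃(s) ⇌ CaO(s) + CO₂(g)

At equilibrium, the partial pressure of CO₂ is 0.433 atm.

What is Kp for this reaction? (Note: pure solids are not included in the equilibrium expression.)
K_p = 0.433

Solids (CaCO₃, CaO) have activity 1 and are excluded.
Kp = P(CO₂) = 0.433.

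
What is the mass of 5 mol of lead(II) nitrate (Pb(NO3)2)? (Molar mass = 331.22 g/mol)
Mass = 5 mol × 331.22 g/mol = 1656 g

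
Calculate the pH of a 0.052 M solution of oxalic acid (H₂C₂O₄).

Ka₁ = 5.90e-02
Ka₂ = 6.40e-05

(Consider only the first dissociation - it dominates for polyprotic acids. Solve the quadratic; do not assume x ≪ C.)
pH = 1.48

x² + Ka₁·x − Ka₁·C = 0 with Ka₁ = 5.90e-02, C = 0.052.
x = (−Ka₁ + √(Ka₁² + 4·Ka₁·C))/2 = 3.3255e-02 M, so pH = 1.48.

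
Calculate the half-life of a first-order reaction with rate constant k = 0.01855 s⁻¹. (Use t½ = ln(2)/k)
37.37 s

t½ = ln(2)/k = 0.6931/0.01855 = 37.37 s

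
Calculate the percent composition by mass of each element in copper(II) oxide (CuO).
Cu: 79.89%, O: 20.11%

Molar mass of CuO = 79.55 g/mol
% Cu = (1 × 63.55) / 79.55 × 100% = 63.55 / 79.55 × 100% = 79.89%
% O = (1 × 16.0) / 79.55 × 100% = 16 / 79.55 × 100% = 20.11%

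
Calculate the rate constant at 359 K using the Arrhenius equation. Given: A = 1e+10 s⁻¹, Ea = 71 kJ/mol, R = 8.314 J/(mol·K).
4.67e-01 s⁻¹

k = A·exp(-Ea/(R·T)) = 1e+10·exp(-71000/(8.314·359)) = 1e+10·exp(-23.7878) = 1e+10·4.6677e-11 = 4.67e-01 s⁻¹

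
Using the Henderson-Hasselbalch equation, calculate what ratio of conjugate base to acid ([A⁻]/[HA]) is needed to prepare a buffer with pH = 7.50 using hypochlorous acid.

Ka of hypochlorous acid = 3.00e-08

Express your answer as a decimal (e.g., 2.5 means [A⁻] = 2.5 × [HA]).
[A⁻]/[HA] = 0.949

pKa = −log(3.00e-08) = 7.5229. pH = pKa + log([A⁻]/[HA]). 7.50 = 7.5229 + log(ratio). log(ratio) = 7.50 − 7.5229 = -0.0229. ratio = 10^(-0.0229) = 0.949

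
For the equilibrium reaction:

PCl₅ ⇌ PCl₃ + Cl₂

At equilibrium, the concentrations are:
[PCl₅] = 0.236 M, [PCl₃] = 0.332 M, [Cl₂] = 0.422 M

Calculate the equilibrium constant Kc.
K_c = 0.5937

Kc = ([PCl₃] × [Cl₂]) / ([PCl₅])
   = ((0.332)·(0.422)) / ((0.236))
   = 0.1401 / 0.236 = 0.5937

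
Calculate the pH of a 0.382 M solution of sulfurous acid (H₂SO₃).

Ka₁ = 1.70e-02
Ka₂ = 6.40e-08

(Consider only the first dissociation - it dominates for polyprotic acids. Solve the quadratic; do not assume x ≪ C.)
pH = 1.14

x² + Ka₁·x − Ka₁·C = 0 with Ka₁ = 1.70e-02, C = 0.382.
x = (−Ka₁ + √(Ka₁² + 4·Ka₁·C))/2 = 7.2532e-02 M, so pH = 1.14.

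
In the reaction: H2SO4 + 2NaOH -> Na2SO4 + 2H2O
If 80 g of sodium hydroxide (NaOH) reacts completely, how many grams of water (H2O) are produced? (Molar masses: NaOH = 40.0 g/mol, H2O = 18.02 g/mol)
Moles of NaOH = 80 g ÷ 40.0 g/mol = 2 mol
Mole ratio: 2 mol H2O / 2 mol NaOH
Moles of H2O = 2 × (2/2) = 2 mol
Mass of H2O = 2 mol × 18.02 g/mol = 36.04 g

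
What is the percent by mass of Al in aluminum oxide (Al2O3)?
Mass of Al in formula = 26.98 × 2 = 53.96 g/mol
Molar mass = 101.96 g/mol
% Al = (53.96/101.96) × 100% = 52.92%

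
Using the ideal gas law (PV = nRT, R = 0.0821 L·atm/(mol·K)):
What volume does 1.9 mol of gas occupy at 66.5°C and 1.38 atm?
T = 66.5°C + 273.15 = 339.65 K
V = nRT/P = (1.9 × 0.0821 × 339.65) / 1.38
V = 38.39 L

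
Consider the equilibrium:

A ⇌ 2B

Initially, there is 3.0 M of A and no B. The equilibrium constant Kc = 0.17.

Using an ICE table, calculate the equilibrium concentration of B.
[B] = 0.673 M

ICE: [A] = 3.0 − x, [B] = 2x.
Kc = (2x)²/(3.0 − x) = 0.17 ⇒ 4x² + 0.17x − 0.51 = 0.
x = (−0.17 + √(0.17² + 4·4·0.51))/(2·4) = (−0.17 + √8.1889)/8 = 0.33645.
[B] = 2x = 0.673 M.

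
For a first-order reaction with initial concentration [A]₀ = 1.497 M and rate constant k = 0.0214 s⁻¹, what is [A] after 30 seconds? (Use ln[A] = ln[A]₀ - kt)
0.7878 M

ln[A] = ln[A]₀ - k·t = ln(1.497) - (0.0214)·(30) = 0.4035 - 0.6420 = -0.2385
[A] = e^(-0.2385) = 0.7878 M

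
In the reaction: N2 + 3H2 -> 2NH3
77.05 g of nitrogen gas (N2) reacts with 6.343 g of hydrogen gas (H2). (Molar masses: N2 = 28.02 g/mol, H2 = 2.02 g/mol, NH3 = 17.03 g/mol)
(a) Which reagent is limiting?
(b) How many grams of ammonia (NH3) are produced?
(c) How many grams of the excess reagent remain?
(a) H2, (b) 35.65 g, (c) 47.72 g

Moles of N2 = 77.05 g ÷ 28.02 g/mol = 2.74982 mol
Moles of H2 = 6.343 g ÷ 2.02 g/mol = 3.1401 mol
Moles ÷ coefficient: N2: 2.74982/1 = 2.75, H2: 3.1401/3 = 1.047
(a) H2 has the smaller value, so H2 is the limiting reagent.
(b) Moles of NH3 = 3.1401 mol H2 × (2/3) = 2.0934 mol; mass = 2.0934 mol × 17.03 g/mol = 35.65 g
(c) N2 consumed = 3.1401 × (1/3) = 1.0467 mol; remaining = 2.74982 − 1.0467 = 1.70312 mol; mass = 1.70312 mol × 28.02 g/mol = 47.72 g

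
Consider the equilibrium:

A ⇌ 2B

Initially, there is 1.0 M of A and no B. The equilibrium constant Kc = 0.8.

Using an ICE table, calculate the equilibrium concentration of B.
[B] = 0.717 M

ICE: [A] = 1.0 − x, [B] = 2x.
Kc = (2x)²/(1.0 − x) = 0.8 ⇒ 4x² + 0.8x − 0.8 = 0.
x = (−0.8 + √(0.8² + 4·4·0.8))/(2·4) = (−0.8 + √13.44)/8 = 0.35826.
[B] = 2x = 0.717 M.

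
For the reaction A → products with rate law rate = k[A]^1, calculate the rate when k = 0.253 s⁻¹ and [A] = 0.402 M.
0.1017 M/s

rate = k·[A]^1 = 0.253·(0.402)^1 = 0.253·0.402 = 0.1017 M/s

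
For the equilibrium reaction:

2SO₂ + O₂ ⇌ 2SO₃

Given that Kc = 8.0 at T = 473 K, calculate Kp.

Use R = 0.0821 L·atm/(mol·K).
K_p = 0.2060

Δn = (moles gaseous products) − (moles gaseous reactants) = -1
T = 473 K; RT = 0.0821 × 473 = 38.8333
Kp = Kc·(RT)^Δn = 8.0 × (38.8333)^-1 = 8.0 × 0.0257511 = 0.2060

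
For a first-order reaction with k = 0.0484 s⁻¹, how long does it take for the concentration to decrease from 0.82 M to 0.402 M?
14.73 s

From ln[A] = ln[A]₀ - k·t: t = ln([A]₀/[A])/k = ln(0.82/0.402)/0.0484 = ln(2.0398)/0.0484 = 0.7129/0.0484 = 14.73 s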